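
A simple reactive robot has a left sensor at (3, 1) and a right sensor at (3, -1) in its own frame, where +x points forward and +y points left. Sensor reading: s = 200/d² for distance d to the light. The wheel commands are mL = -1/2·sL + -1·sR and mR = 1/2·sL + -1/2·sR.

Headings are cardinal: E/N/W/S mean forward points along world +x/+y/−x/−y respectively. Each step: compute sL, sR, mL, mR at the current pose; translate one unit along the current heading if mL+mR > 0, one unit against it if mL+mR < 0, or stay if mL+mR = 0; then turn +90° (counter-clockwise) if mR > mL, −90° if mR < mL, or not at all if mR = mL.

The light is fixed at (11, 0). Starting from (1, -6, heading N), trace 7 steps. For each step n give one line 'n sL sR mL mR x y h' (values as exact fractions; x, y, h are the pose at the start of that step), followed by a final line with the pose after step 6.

0 20/13 20/9 -350/117 -40/117 1 -6 N
1 200/233 40/41 -13420/9553 -560/9553 1 -7 W
2 50/41 1 -66/41 9/82 2 -7 S
3 200/61 40/17 -4140/1037 480/1037 2 -6 E
4 20/13 20/9 -350/117 -40/117 1 -6 N
5 200/233 40/41 -13420/9553 -560/9553 1 -7 W
6 50/41 1 -66/41 9/82 2 -7 S
final 2 -6 E

n=0: pose=(1,-6,N); sL=20/13, sR=20/9; mL=-350/117, mR=-40/117; mL+mR=-10/3 → advance -1; mR−mL=310/117 → turn +1·90°
n=1: pose=(1,-7,W); sL=200/233, sR=40/41; mL=-13420/9553, mR=-560/9553; mL+mR=-60/41 → advance -1; mR−mL=12860/9553 → turn +1·90°
n=2: pose=(2,-7,S); sL=50/41, sR=1; mL=-66/41, mR=9/82; mL+mR=-3/2 → advance -1; mR−mL=141/82 → turn +1·90°
n=3: pose=(2,-6,E); sL=200/61, sR=40/17; mL=-4140/1037, mR=480/1037; mL+mR=-60/17 → advance -1; mR−mL=4620/1037 → turn +1·90°
n=4: pose=(1,-6,N); sL=20/13, sR=20/9; mL=-350/117, mR=-40/117; mL+mR=-10/3 → advance -1; mR−mL=310/117 → turn +1·90°
n=5: pose=(1,-7,W); sL=200/233, sR=40/41; mL=-13420/9553, mR=-560/9553; mL+mR=-60/41 → advance -1; mR−mL=12860/9553 → turn +1·90°
n=6: pose=(2,-7,S); sL=50/41, sR=1; mL=-66/41, mR=9/82; mL+mR=-3/2 → advance -1; mR−mL=141/82 → turn +1·90°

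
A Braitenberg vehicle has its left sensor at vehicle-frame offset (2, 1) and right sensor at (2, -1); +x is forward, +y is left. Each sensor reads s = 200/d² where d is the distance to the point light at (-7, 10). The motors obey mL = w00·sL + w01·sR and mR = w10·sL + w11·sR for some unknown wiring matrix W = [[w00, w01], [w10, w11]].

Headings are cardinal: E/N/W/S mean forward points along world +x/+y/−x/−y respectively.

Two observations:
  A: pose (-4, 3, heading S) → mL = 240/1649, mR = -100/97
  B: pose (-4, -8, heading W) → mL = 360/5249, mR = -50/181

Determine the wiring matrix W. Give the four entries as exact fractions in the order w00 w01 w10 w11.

-1/2 1/2 -1/2 0

obs A: pose=(-4,3,S) → sL=200/97, sR=40/17, mL=240/1649, mR=-100/97
obs B: pose=(-4,-8,W) → sL=100/181, sR=20/29, mL=360/5249, mR=-50/181
sensor matrix S = [[200/97, 40/17], [100/181, 20/29]]; det S = 1056000/8655601
solve [mL_A; mL_B] = S·[w00; w01] and [mR_A; mR_B] = S·[w10; w11]:
  w00 = -1/2, w01 = 1/2, w10 = -1/2, w11 = 0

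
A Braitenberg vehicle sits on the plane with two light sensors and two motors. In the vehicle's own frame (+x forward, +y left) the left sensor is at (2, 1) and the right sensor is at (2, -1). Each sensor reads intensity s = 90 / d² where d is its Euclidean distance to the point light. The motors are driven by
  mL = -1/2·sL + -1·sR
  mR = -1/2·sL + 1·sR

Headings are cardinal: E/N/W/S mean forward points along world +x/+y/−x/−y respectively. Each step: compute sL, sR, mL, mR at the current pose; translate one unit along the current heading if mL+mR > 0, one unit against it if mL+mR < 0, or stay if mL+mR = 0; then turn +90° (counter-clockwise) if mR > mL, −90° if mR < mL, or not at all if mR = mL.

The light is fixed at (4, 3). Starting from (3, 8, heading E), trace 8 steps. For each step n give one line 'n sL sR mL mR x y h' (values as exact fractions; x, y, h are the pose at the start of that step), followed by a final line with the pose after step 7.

n=0: pose=(3,8,E); sL=90/37, sR=90/17; mL=-4095/629, mR=2565/629; mL+mR=-90/37 → advance -1; mR−mL=180/17 → turn +1·90°
n=1: pose=(2,8,N); sL=45/29, sR=9/5; mL=-747/290, mR=297/290; mL+mR=-45/29 → advance -1; mR−mL=18/5 → turn +1·90°
n=2: pose=(2,7,W); sL=18/5, sR=90/41; mL=-819/205, mR=81/205; mL+mR=-18/5 → advance -1; mR−mL=180/41 → turn +1·90°
n=3: pose=(3,7,S); sL=45/2, sR=45/4; mL=-45/2, mR=0; mL+mR=-45/2 → advance -1; mR−mL=45/2 → turn +1·90°
n=4: pose=(3,8,E); sL=90/37, sR=90/17; mL=-4095/629, mR=2565/629; mL+mR=-90/37 → advance -1; mR−mL=180/17 → turn +1·90°
n=5: pose=(2,8,N); sL=45/29, sR=9/5; mL=-747/290, mR=297/290; mL+mR=-45/29 → advance -1; mR−mL=18/5 → turn +1·90°
n=6: pose=(2,7,W); sL=18/5, sR=90/41; mL=-819/205, mR=81/205; mL+mR=-18/5 → advance -1; mR−mL=180/41 → turn +1·90°
n=7: pose=(3,7,S); sL=45/2, sR=45/4; mL=-45/2, mR=0; mL+mR=-45/2 → advance -1; mR−mL=45/2 → turn +1·90°

0 90/37 90/17 -4095/629 2565/629 3 8 E
1 45/29 9/5 -747/290 297/290 2 8 N
2 18/5 90/41 -819/205 81/205 2 7 W
3 45/2 45/4 -45/2 0 3 7 S
4 90/37 90/17 -4095/629 2565/629 3 8 E
5 45/29 9/5 -747/290 297/290 2 8 N
6 18/5 90/41 -819/205 81/205 2 7 W
7 45/2 45/4 -45/2 0 3 7 S
final 3 8 E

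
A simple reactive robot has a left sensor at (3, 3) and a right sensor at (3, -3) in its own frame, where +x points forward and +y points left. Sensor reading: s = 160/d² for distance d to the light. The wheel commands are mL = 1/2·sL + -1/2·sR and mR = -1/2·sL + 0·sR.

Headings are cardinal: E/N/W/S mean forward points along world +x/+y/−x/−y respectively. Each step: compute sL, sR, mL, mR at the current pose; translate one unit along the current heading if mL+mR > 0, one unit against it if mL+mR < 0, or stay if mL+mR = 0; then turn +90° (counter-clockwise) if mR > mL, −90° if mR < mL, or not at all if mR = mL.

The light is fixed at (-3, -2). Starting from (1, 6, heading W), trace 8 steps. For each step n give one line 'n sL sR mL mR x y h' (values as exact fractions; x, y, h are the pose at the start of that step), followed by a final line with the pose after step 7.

n=0: pose=(1,6,W); sL=80/13, sR=80/61; mL=1920/793, mR=-40/13; mL+mR=-40/61 → advance -1; mR−mL=-4360/793 → turn -1·90°
n=1: pose=(2,6,N); sL=32/25, sR=32/37; mL=192/925, mR=-16/25; mL+mR=-16/37 → advance -1; mR−mL=-784/925 → turn -1·90°
n=2: pose=(2,5,E); sL=40/41, sR=2; mL=-21/41, mR=-20/41; mL+mR=-1 → advance -1; mR−mL=1/41 → turn +1·90°
n=3: pose=(1,5,N); sL=160/101, sR=160/149; mL=3840/15049, mR=-80/101; mL+mR=-80/149 → advance -1; mR−mL=-15760/15049 → turn -1·90°
n=4: pose=(1,4,E); sL=16/13, sR=80/29; mL=-288/377, mR=-8/13; mL+mR=-40/29 → advance -1; mR−mL=56/377 → turn +1·90°
n=5: pose=(0,4,N); sL=160/81, sR=160/117; mL=320/1053, mR=-80/81; mL+mR=-80/117 → advance -1; mR−mL=-1360/1053 → turn -1·90°
n=6: pose=(0,3,E); sL=8/5, sR=4; mL=-6/5, mR=-4/5; mL+mR=-2 → advance -1; mR−mL=2/5 → turn +1·90°
n=7: pose=(-1,3,N); sL=32/13, sR=160/89; mL=384/1157, mR=-16/13; mL+mR=-80/89 → advance -1; mR−mL=-1808/1157 → turn -1·90°

0 80/13 80/61 1920/793 -40/13 1 6 W
1 32/25 32/37 192/925 -16/25 2 6 N
2 40/41 2 -21/41 -20/41 2 5 E
3 160/101 160/149 3840/15049 -80/101 1 5 N
4 16/13 80/29 -288/377 -8/13 1 4 E
5 160/81 160/117 320/1053 -80/81 0 4 N
6 8/5 4 -6/5 -4/5 0 3 E
7 32/13 160/89 384/1157 -16/13 -1 3 N
final -1 2 E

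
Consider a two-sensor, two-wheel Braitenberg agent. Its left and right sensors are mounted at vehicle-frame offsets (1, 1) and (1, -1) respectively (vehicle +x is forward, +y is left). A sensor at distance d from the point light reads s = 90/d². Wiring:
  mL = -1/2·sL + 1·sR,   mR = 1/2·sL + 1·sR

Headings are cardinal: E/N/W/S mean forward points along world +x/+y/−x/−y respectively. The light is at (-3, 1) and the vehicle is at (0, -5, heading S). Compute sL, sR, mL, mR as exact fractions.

left sensor world pos  = (1, -6); dL² = 65
right sensor world pos = (-1, -6); dR² = 53
sL = 90/65 = 18/13
sR = 90/53 = 90/53
mL = -1/2·sL + 1·sR = 693/689
mR = 1/2·sL + 1·sR = 1647/689

18/13 90/53 693/689 1647/689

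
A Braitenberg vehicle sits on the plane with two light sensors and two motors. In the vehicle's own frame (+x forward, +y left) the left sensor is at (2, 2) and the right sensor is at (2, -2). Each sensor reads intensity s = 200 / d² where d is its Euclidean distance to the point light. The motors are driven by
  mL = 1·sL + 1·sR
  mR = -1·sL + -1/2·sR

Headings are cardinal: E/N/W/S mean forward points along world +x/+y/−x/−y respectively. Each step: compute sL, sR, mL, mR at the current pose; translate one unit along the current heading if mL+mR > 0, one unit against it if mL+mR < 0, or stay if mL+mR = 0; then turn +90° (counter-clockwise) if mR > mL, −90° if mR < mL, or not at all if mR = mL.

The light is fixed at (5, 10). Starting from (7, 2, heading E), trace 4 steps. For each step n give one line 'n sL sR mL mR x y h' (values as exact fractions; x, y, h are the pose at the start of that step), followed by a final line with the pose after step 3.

0 50/13 50/29 2100/377 -1775/377 7 2 E
1 8/5 200/101 1808/505 -1308/505 8 2 S
2 100/61 4 344/61 -222/61 8 1 W
3 200/49 40/13 4560/637 -3580/637 7 1 N
final 7 2 E

n=0: pose=(7,2,E); sL=50/13, sR=50/29; mL=2100/377, mR=-1775/377; mL+mR=25/29 → advance +1; mR−mL=-3875/377 → turn -1·90°
n=1: pose=(8,2,S); sL=8/5, sR=200/101; mL=1808/505, mR=-1308/505; mL+mR=100/101 → advance +1; mR−mL=-3116/505 → turn -1·90°
n=2: pose=(8,1,W); sL=100/61, sR=4; mL=344/61, mR=-222/61; mL+mR=2 → advance +1; mR−mL=-566/61 → turn -1·90°
n=3: pose=(7,1,N); sL=200/49, sR=40/13; mL=4560/637, mR=-3580/637; mL+mR=20/13 → advance +1; mR−mL=-8140/637 → turn -1·90°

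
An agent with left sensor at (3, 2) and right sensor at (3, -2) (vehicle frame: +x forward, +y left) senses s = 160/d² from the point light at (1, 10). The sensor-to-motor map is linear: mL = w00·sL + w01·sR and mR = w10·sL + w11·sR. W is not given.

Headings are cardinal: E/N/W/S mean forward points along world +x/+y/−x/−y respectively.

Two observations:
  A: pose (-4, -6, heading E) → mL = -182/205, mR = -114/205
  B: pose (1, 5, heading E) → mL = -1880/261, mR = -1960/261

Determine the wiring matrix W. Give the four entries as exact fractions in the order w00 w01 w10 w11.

obs A: pose=(-4,-6,E) → sL=4/5, sR=20/41, mL=-182/205, mR=-114/205
obs B: pose=(1,5,E) → sL=80/9, sR=80/29, mL=-1880/261, mR=-1960/261
sensor matrix S = [[4/5, 20/41], [80/9, 80/29]]; det S = -22784/10701
solve [mL_A; mL_B] = S·[w00; w01] and [mR_A; mR_B] = S·[w10; w11]:
  w00 = -1/2, w01 = -1, w10 = -1, w11 = 1/2

-1/2 -1 -1 1/2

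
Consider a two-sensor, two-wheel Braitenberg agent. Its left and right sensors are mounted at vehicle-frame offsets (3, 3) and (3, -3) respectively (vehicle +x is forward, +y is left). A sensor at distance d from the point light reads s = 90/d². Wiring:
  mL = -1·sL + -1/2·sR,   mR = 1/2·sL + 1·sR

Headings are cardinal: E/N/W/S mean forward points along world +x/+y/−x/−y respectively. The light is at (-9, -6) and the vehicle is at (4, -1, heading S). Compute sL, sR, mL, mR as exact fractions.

9/26 45/52 -81/104 27/26

left sensor world pos  = (7, -4); dL² = 260
right sensor world pos = (1, -4); dR² = 104
sL = 90/260 = 9/26
sR = 90/104 = 45/52
mL = -1·sL + -1/2·sR = -81/104
mR = 1/2·sL + 1·sR = 27/26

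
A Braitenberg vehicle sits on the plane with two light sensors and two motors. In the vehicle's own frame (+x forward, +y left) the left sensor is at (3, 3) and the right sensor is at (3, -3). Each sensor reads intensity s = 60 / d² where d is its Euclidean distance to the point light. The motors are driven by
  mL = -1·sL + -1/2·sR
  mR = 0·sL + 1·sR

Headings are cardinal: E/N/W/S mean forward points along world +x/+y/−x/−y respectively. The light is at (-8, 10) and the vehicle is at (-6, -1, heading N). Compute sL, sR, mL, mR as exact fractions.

left sensor world pos  = (-9, 2); dL² = 65
right sensor world pos = (-3, 2); dR² = 89
sL = 60/65 = 12/13
sR = 60/89 = 60/89
mL = -1·sL + -1/2·sR = -1458/1157
mR = 0·sL + 1·sR = 60/89

12/13 60/89 -1458/1157 60/89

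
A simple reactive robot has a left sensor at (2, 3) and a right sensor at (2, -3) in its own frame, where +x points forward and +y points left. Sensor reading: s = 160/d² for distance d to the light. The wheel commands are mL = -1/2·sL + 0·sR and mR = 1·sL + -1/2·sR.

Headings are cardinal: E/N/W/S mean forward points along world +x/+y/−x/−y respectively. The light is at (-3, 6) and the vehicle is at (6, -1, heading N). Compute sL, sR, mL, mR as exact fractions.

left sensor world pos  = (3, 1); dL² = 61
right sensor world pos = (9, 1); dR² = 169
sL = 160/61 = 160/61
sR = 160/169 = 160/169
mL = -1/2·sL + 0·sR = -80/61
mR = 1·sL + -1/2·sR = 22160/10309

160/61 160/169 -80/61 22160/10309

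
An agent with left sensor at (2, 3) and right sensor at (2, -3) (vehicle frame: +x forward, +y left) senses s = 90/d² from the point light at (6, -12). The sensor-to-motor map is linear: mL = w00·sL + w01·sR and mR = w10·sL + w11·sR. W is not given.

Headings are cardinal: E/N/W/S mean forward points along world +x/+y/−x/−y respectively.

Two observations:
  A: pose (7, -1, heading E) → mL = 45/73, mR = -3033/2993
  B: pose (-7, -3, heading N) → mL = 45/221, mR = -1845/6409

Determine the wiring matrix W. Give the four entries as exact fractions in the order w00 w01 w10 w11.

obs A: pose=(7,-1,E) → sL=18/41, sR=90/73, mL=45/73, mR=-3033/2993
obs B: pose=(-7,-3,N) → sL=90/377, sR=90/221, mL=45/221, mR=-1845/6409
sensor matrix S = [[18/41, 90/73], [90/377, 90/221]]; det S = -2216160/19182137
solve [mL_A; mL_B] = S·[w00; w01] and [mR_A; mR_B] = S·[w10; w11]:
  w00 = 0, w01 = 1/2, w10 = 1/2, w11 = -1

0 1/2 1/2 -1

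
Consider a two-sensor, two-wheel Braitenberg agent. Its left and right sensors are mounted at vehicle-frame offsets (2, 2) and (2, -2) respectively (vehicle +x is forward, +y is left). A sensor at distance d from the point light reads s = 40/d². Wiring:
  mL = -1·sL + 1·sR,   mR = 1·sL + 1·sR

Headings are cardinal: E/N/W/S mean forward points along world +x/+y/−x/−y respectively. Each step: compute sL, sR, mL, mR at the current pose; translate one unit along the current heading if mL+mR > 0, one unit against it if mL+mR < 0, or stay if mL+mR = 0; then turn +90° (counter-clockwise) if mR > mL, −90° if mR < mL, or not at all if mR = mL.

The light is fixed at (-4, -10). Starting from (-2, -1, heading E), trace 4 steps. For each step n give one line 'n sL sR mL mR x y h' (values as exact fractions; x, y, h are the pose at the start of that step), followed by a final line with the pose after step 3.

n=0: pose=(-2,-1,E); sL=40/137, sR=8/13; mL=576/1781, mR=1616/1781; mL+mR=16/13 → advance +1; mR−mL=80/137 → turn +1·90°
n=1: pose=(-1,-1,N); sL=20/61, sR=20/73; mL=-240/4453, mR=2680/4453; mL+mR=40/73 → advance +1; mR−mL=40/61 → turn +1·90°
n=2: pose=(-1,0,W); sL=8/13, sR=8/29; mL=-128/377, mR=336/377; mL+mR=16/29 → advance +1; mR−mL=16/13 → turn +1·90°
n=3: pose=(-2,0,S); sL=1/2, sR=5/8; mL=1/8, mR=9/8; mL+mR=5/4 → advance +1; mR−mL=1 → turn +1·90°

0 40/137 8/13 576/1781 1616/1781 -2 -1 E
1 20/61 20/73 -240/4453 2680/4453 -1 -1 N
2 8/13 8/29 -128/377 336/377 -1 0 W
3 1/2 5/8 1/8 9/8 -2 0 S
final -2 -1 E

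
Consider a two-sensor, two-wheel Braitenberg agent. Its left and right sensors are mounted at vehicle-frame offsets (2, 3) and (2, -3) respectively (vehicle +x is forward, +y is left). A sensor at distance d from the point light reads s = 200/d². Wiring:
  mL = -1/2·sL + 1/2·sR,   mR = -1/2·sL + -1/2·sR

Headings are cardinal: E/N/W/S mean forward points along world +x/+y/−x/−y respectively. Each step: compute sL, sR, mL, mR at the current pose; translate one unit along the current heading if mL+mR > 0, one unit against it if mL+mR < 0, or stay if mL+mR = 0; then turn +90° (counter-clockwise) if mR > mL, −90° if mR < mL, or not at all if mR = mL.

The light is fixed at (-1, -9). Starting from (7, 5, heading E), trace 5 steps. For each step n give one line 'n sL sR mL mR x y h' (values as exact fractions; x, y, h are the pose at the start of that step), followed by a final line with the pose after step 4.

0 200/389 200/221 16800/85969 -61000/85969 7 5 E
1 50/61 5/4 105/488 -505/488 6 5 S
2 200/169 200/349 -18000/58981 -51800/58981 6 6 W
3 100/157 20/41 -480/6437 -3620/6437 7 6 N
4 200/389 200/221 16800/85969 -61000/85969 7 5 E
final 6 5 S

n=0: pose=(7,5,E); sL=200/389, sR=200/221; mL=16800/85969, mR=-61000/85969; mL+mR=-200/389 → advance -1; mR−mL=-200/221 → turn -1·90°
n=1: pose=(6,5,S); sL=50/61, sR=5/4; mL=105/488, mR=-505/488; mL+mR=-50/61 → advance -1; mR−mL=-5/4 → turn -1·90°
n=2: pose=(6,6,W); sL=200/169, sR=200/349; mL=-18000/58981, mR=-51800/58981; mL+mR=-200/169 → advance -1; mR−mL=-200/349 → turn -1·90°
n=3: pose=(7,6,N); sL=100/157, sR=20/41; mL=-480/6437, mR=-3620/6437; mL+mR=-100/157 → advance -1; mR−mL=-20/41 → turn -1·90°
n=4: pose=(7,5,E); sL=200/389, sR=200/221; mL=16800/85969, mR=-61000/85969; mL+mR=-200/389 → advance -1; mR−mL=-200/221 → turn -1·90°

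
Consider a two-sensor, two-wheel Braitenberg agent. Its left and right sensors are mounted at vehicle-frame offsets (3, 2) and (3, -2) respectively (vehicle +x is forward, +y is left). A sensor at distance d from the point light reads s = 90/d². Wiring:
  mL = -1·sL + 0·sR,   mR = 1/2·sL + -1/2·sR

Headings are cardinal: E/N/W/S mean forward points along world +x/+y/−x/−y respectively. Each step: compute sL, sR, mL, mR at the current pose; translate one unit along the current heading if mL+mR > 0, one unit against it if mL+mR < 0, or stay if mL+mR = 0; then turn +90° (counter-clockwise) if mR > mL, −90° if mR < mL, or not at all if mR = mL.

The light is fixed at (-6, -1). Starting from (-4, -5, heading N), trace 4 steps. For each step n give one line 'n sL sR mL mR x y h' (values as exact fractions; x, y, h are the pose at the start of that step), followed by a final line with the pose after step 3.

n=0: pose=(-4,-5,N); sL=90, sR=90/17; mL=-90, mR=720/17; mL+mR=-810/17 → advance -1; mR−mL=2250/17 → turn +1·90°
n=1: pose=(-4,-6,W); sL=9/5, sR=9; mL=-9/5, mR=-18/5; mL+mR=-27/5 → advance -1; mR−mL=-9/5 → turn -1·90°
n=2: pose=(-3,-6,N); sL=18, sR=90/29; mL=-18, mR=216/29; mL+mR=-306/29 → advance -1; mR−mL=738/29 → turn +1·90°
n=3: pose=(-3,-7,W); sL=45/32, sR=45/8; mL=-45/32, mR=-135/64; mL+mR=-225/64 → advance -1; mR−mL=-45/64 → turn -1·90°

0 90 90/17 -90 720/17 -4 -5 N
1 9/5 9 -9/5 -18/5 -4 -6 W
2 18 90/29 -18 216/29 -3 -6 N
3 45/32 45/8 -45/32 -135/64 -3 -7 W
final -2 -7 N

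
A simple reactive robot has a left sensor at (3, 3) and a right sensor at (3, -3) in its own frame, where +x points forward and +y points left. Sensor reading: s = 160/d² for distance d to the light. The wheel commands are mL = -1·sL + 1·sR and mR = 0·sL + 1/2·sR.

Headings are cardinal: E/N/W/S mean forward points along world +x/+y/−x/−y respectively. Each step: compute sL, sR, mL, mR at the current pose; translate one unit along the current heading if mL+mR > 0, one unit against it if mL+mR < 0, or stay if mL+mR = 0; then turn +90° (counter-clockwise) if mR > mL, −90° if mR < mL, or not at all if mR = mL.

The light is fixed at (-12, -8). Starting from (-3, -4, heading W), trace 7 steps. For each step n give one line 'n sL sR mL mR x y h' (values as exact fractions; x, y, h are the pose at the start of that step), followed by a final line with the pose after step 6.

n=0: pose=(-3,-4,W); sL=160/37, sR=32/17; mL=-1536/629, mR=16/17; mL+mR=-944/629 → advance -1; mR−mL=2128/629 → turn +1·90°
n=1: pose=(-2,-4,S); sL=16/17, sR=16/5; mL=192/85, mR=8/5; mL+mR=328/85 → advance +1; mR−mL=-56/85 → turn -1·90°
n=2: pose=(-2,-5,W); sL=160/49, sR=32/17; mL=-1152/833, mR=16/17; mL+mR=-368/833 → advance -1; mR−mL=1936/833 → turn +1·90°
n=3: pose=(-1,-5,S); sL=40/49, sR=5/2; mL=165/98, mR=5/4; mL+mR=575/196 → advance +1; mR−mL=-85/196 → turn -1·90°
n=4: pose=(-1,-6,W); sL=32/13, sR=160/89; mL=-768/1157, mR=80/89; mL+mR=272/1157 → advance +1; mR−mL=1808/1157 → turn +1·90°
n=5: pose=(-2,-6,S); sL=16/17, sR=16/5; mL=192/85, mR=8/5; mL+mR=328/85 → advance +1; mR−mL=-56/85 → turn -1·90°
n=6: pose=(-2,-7,W); sL=160/53, sR=32/13; mL=-384/689, mR=16/13; mL+mR=464/689 → advance +1; mR−mL=1232/689 → turn +1·90°

0 160/37 32/17 -1536/629 16/17 -3 -4 W
1 16/17 16/5 192/85 8/5 -2 -4 S
2 160/49 32/17 -1152/833 16/17 -2 -5 W
3 40/49 5/2 165/98 5/4 -1 -5 S
4 32/13 160/89 -768/1157 80/89 -1 -6 W
5 16/17 16/5 192/85 8/5 -2 -6 S
6 160/53 32/13 -384/689 16/13 -2 -7 W
final -3 -7 S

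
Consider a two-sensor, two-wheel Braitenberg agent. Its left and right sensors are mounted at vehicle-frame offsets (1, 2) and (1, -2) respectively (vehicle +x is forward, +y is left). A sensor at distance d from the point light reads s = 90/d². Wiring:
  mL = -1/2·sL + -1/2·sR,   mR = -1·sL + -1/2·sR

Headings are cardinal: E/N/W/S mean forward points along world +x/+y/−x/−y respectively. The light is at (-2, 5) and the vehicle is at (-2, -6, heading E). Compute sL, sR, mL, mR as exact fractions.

left sensor world pos  = (-1, -4); dL² = 82
right sensor world pos = (-1, -8); dR² = 170
sL = 90/82 = 45/41
sR = 90/170 = 9/17
mL = -1/2·sL + -1/2·sR = -567/697
mR = -1·sL + -1/2·sR = -1899/1394

45/41 9/17 -567/697 -1899/1394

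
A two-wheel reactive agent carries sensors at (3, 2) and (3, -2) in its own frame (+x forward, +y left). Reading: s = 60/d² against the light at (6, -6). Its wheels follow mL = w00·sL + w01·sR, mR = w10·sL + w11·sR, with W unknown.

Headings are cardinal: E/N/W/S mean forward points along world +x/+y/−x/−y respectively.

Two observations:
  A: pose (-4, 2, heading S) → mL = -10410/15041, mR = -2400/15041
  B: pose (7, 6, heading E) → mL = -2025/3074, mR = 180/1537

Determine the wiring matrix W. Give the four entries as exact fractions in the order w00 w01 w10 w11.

obs A: pose=(-4,2,S) → sL=60/89, sR=60/169, mL=-10410/15041, mR=-2400/15041
obs B: pose=(7,6,E) → sL=15/53, sR=15/29, mL=-2025/3074, mR=180/1537
sensor matrix S = [[60/89, 60/169], [15/53, 15/29]]; det S = 5738400/23118017
solve [mL_A; mL_B] = S·[w00; w01] and [mR_A; mR_B] = S·[w10; w11]:
  w00 = -1/2, w01 = -1, w10 = -1/2, w11 = 1/2

-1/2 -1 -1/2 1/2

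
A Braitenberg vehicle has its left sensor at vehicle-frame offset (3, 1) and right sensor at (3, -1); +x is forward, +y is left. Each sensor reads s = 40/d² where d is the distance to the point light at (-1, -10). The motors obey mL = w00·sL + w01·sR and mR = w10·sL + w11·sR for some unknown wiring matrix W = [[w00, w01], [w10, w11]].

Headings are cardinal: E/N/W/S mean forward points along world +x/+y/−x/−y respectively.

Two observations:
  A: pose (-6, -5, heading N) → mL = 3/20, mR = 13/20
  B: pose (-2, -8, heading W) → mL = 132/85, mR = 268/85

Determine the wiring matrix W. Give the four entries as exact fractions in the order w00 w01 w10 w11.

obs A: pose=(-6,-5,N) → sL=2/5, sR=1/2, mL=3/20, mR=13/20
obs B: pose=(-2,-8,W) → sL=40/17, sR=8/5, mL=132/85, mR=268/85
sensor matrix S = [[2/5, 1/2], [40/17, 8/5]]; det S = -228/425
solve [mL_A; mL_B] = S·[w00; w01] and [mR_A; mR_B] = S·[w10; w11]:
  w00 = 1, w01 = -1/2, w10 = 1, w11 = 1/2

1 -1/2 1 1/2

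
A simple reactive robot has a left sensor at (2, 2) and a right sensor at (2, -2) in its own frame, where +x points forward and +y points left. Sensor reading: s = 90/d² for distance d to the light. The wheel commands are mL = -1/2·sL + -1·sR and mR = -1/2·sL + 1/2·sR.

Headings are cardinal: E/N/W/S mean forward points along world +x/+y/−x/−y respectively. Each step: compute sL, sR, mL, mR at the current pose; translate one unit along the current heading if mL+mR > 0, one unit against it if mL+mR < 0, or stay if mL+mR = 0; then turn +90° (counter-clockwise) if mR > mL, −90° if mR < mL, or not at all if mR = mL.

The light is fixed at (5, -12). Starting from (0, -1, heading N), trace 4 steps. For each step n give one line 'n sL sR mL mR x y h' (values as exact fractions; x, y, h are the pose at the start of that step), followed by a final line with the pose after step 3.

0 45/109 45/89 -13815/19402 450/9701 0 -1 N
1 90/113 90/193 -18855/21809 -3600/21809 0 -2 W
2 45/34 9/10 -531/340 -18/85 1 -2 S
3 90/173 18/17 -3879/2941 792/2941 1 -1 E
final 0 -1 N

n=0: pose=(0,-1,N); sL=45/109, sR=45/89; mL=-13815/19402, mR=450/9701; mL+mR=-12915/19402 → advance -1; mR−mL=135/178 → turn +1·90°
n=1: pose=(0,-2,W); sL=90/113, sR=90/193; mL=-18855/21809, mR=-3600/21809; mL+mR=-22455/21809 → advance -1; mR−mL=135/193 → turn +1·90°
n=2: pose=(1,-2,S); sL=45/34, sR=9/10; mL=-531/340, mR=-18/85; mL+mR=-603/340 → advance -1; mR−mL=27/20 → turn +1·90°
n=3: pose=(1,-1,E); sL=90/173, sR=18/17; mL=-3879/2941, mR=792/2941; mL+mR=-3087/2941 → advance -1; mR−mL=27/17 → turn +1·90°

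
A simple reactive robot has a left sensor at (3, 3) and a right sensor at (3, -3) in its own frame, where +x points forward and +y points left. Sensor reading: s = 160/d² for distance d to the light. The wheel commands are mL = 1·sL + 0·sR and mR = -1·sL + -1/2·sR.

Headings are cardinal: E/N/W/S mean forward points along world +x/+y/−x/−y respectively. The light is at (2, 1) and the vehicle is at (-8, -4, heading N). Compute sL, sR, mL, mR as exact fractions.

left sensor world pos  = (-11, -1); dL² = 173
right sensor world pos = (-5, -1); dR² = 53
sL = 160/173 = 160/173
sR = 160/53 = 160/53
mL = 1·sL + 0·sR = 160/173
mR = -1·sL + -1/2·sR = -22320/9169

160/173 160/53 160/173 -22320/9169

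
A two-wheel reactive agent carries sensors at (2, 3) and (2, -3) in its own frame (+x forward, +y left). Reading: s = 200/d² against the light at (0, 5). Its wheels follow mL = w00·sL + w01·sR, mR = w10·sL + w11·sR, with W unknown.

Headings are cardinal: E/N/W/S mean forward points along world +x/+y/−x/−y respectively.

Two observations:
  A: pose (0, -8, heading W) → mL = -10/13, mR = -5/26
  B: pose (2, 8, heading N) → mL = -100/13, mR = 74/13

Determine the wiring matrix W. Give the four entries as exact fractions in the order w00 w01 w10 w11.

-1 0 1 -1/2

obs A: pose=(0,-8,W) → sL=10/13, sR=25/13, mL=-10/13, mR=-5/26
obs B: pose=(2,8,N) → sL=100/13, sR=4, mL=-100/13, mR=74/13
sensor matrix S = [[10/13, 25/13], [100/13, 4]]; det S = -1980/169
solve [mL_A; mL_B] = S·[w00; w01] and [mR_A; mR_B] = S·[w10; w11]:
  w00 = -1, w01 = 0, w10 = 1, w11 = -1/2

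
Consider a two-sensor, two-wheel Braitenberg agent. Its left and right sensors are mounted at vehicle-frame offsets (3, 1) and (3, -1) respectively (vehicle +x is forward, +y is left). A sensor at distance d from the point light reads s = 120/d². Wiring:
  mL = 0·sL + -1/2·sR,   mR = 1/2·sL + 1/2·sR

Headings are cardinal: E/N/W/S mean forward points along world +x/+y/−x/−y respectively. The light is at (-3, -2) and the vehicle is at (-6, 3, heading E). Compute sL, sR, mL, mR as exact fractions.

left sensor world pos  = (-3, 4); dL² = 36
right sensor world pos = (-3, 2); dR² = 16
sL = 120/36 = 10/3
sR = 120/16 = 15/2
mL = 0·sL + -1/2·sR = -15/4
mR = 1/2·sL + 1/2·sR = 65/12

10/3 15/2 -15/4 65/12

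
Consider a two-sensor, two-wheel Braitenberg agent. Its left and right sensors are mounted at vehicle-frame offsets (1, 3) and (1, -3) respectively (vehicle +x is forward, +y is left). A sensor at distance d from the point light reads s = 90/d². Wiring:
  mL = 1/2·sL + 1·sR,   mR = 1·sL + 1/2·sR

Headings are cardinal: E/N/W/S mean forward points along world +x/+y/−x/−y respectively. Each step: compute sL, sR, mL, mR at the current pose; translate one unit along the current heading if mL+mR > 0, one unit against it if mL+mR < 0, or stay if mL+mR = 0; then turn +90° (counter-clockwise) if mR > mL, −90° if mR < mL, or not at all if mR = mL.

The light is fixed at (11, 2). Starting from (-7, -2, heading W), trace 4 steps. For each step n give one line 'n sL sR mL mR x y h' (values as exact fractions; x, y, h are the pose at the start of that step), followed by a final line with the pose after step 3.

0 9/41 45/181 5319/14842 5103/14842 -7 -2 W
1 90/493 18/53 11259/26129 9207/26129 -8 -2 N
2 5/18 1/4 7/18 29/72 -8 -1 E
3 18/89 90/229 10071/20381 8127/20381 -7 -1 N
final -7 0 E

n=0: pose=(-7,-2,W); sL=9/41, sR=45/181; mL=5319/14842, mR=5103/14842; mL+mR=5211/7421 → advance +1; mR−mL=-108/7421 → turn -1·90°
n=1: pose=(-8,-2,N); sL=90/493, sR=18/53; mL=11259/26129, mR=9207/26129; mL+mR=20466/26129 → advance +1; mR−mL=-2052/26129 → turn -1·90°
n=2: pose=(-8,-1,E); sL=5/18, sR=1/4; mL=7/18, mR=29/72; mL+mR=19/24 → advance +1; mR−mL=1/72 → turn +1·90°
n=3: pose=(-7,-1,N); sL=18/89, sR=90/229; mL=10071/20381, mR=8127/20381; mL+mR=18198/20381 → advance +1; mR−mL=-1944/20381 → turn -1·90°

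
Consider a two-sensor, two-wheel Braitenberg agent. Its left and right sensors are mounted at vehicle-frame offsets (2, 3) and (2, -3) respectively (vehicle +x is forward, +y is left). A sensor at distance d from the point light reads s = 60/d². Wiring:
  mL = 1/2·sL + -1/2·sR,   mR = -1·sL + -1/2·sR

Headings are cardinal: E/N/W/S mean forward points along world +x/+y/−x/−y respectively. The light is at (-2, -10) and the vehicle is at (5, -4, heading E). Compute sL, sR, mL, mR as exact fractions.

10/27 2/3 -4/27 -19/27

left sensor world pos  = (7, -1); dL² = 162
right sensor world pos = (7, -7); dR² = 90
sL = 60/162 = 10/27
sR = 60/90 = 2/3
mL = 1/2·sL + -1/2·sR = -4/27
mR = -1·sL + -1/2·sR = -19/27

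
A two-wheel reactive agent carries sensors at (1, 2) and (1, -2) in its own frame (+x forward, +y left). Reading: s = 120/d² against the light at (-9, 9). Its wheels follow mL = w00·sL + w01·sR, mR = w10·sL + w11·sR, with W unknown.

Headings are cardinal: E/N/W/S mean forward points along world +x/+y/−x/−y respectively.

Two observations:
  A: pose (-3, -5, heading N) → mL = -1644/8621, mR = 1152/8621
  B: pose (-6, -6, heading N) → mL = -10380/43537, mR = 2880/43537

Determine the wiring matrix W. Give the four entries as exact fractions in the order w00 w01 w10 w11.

1/2 -1 1 -1

obs A: pose=(-3,-5,N) → sL=24/37, sR=120/233, mL=-1644/8621, mR=1152/8621
obs B: pose=(-6,-6,N) → sL=120/197, sR=120/221, mL=-10380/43537, mR=2880/43537
sensor matrix S = [[24/37, 120/233], [120/197, 120/221]]; det S = 14446080/375332477
solve [mL_A; mL_B] = S·[w00; w01] and [mR_A; mR_B] = S·[w10; w11]:
  w00 = 1/2, w01 = -1, w10 = 1, w11 = -1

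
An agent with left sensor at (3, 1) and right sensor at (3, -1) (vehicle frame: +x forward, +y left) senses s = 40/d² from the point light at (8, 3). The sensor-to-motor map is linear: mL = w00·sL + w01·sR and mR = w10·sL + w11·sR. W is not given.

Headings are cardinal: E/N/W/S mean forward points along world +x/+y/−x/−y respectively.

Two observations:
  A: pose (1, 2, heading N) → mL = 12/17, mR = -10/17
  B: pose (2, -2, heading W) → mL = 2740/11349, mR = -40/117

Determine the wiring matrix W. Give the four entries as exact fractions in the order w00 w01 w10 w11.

obs A: pose=(1,2,N) → sL=10/17, sR=1, mL=12/17, mR=-10/17
obs B: pose=(2,-2,W) → sL=40/117, sR=40/97, mL=2740/11349, mR=-40/117
sensor matrix S = [[10/17, 1], [40/117, 40/97]]; det S = -19160/192933
solve [mL_A; mL_B] = S·[w00; w01] and [mR_A; mR_B] = S·[w10; w11]:
  w00 = -1/2, w01 = 1, w10 = -1, w11 = 0

-1/2 1 -1 0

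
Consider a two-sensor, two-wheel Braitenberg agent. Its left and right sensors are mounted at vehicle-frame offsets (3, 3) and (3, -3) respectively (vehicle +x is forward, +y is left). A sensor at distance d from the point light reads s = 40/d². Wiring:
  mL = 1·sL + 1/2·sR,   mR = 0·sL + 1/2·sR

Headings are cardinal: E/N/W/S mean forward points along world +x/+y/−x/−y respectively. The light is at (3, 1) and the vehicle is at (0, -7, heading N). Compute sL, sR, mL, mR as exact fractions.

40/61 8/5 444/305 4/5

left sensor world pos  = (-3, -4); dL² = 61
right sensor world pos = (3, -4); dR² = 25
sL = 40/61 = 40/61
sR = 40/25 = 8/5
mL = 1·sL + 1/2·sR = 444/305
mR = 0·sL + 1/2·sR = 4/5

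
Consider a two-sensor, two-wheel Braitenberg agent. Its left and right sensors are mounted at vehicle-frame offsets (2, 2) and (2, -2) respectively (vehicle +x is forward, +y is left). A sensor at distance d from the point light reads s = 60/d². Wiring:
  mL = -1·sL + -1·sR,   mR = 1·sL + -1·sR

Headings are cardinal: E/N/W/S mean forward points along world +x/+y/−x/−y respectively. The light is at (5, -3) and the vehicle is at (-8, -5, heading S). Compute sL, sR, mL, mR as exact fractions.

left sensor world pos  = (-6, -7); dL² = 137
right sensor world pos = (-10, -7); dR² = 241
sL = 60/137 = 60/137
sR = 60/241 = 60/241
mL = -1·sL + -1·sR = -22680/33017
mR = 1·sL + -1·sR = 6240/33017

60/137 60/241 -22680/33017 6240/33017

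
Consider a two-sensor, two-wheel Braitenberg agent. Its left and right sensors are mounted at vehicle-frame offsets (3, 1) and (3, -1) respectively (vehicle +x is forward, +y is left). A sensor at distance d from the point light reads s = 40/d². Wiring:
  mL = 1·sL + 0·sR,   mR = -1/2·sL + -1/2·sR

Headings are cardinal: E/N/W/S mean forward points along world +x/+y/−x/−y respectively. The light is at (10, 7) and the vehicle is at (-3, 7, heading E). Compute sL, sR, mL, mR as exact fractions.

left sensor world pos  = (0, 8); dL² = 101
right sensor world pos = (0, 6); dR² = 101
sL = 40/101 = 40/101
sR = 40/101 = 40/101
mL = 1·sL + 0·sR = 40/101
mR = -1/2·sL + -1/2·sR = -40/101

40/101 40/101 40/101 -40/101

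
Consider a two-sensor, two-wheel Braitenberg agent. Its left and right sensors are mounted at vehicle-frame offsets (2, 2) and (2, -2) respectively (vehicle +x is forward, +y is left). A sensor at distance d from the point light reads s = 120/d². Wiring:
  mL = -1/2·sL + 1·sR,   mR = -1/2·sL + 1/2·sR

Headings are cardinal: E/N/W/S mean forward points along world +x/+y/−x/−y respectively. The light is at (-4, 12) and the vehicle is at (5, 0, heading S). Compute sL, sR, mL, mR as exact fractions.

left sensor world pos  = (7, -2); dL² = 317
right sensor world pos = (3, -2); dR² = 245
sL = 120/317 = 120/317
sR = 120/245 = 24/49
mL = -1/2·sL + 1·sR = 4668/15533
mR = -1/2·sL + 1/2·sR = 864/15533

120/317 24/49 4668/15533 864/15533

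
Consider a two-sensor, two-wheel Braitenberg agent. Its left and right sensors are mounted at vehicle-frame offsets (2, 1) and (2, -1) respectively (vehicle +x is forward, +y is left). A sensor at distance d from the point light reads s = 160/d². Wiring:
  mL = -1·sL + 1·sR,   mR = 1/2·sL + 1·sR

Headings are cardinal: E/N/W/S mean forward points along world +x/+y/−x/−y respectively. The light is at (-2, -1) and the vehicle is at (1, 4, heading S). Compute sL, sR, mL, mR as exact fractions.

32/5 160/13 384/65 1008/65

left sensor world pos  = (2, 2); dL² = 25
right sensor world pos = (0, 2); dR² = 13
sL = 160/25 = 32/5
sR = 160/13 = 160/13
mL = -1·sL + 1·sR = 384/65
mR = 1/2·sL + 1·sR = 1008/65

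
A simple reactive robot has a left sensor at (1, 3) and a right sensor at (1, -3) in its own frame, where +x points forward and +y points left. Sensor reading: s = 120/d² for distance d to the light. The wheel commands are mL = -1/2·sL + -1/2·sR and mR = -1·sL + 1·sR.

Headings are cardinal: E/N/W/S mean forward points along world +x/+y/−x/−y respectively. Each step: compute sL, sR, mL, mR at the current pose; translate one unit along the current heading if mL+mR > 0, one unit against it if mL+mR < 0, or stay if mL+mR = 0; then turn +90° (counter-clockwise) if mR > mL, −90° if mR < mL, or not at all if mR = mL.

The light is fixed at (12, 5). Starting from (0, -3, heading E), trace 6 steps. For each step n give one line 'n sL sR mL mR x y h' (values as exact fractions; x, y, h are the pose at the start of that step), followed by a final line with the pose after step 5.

0 60/73 60/121 -5820/8833 -2880/8833 0 -3 E
1 24/61 120/149 -5448/9089 3744/9089 -1 -3 N
2 6/17 15/29 -429/986 81/493 -1 -4 W
3 120/181 24/65 -6072/11765 -3456/11765 0 -4 S
4 60/73 60/121 -5820/8833 -2880/8833 0 -3 E
5 24/61 120/149 -5448/9089 3744/9089 -1 -3 N
final -1 -4 W

n=0: pose=(0,-3,E); sL=60/73, sR=60/121; mL=-5820/8833, mR=-2880/8833; mL+mR=-8700/8833 → advance -1; mR−mL=2940/8833 → turn +1·90°
n=1: pose=(-1,-3,N); sL=24/61, sR=120/149; mL=-5448/9089, mR=3744/9089; mL+mR=-1704/9089 → advance -1; mR−mL=9192/9089 → turn +1·90°
n=2: pose=(-1,-4,W); sL=6/17, sR=15/29; mL=-429/986, mR=81/493; mL+mR=-267/986 → advance -1; mR−mL=591/986 → turn +1·90°
n=3: pose=(0,-4,S); sL=120/181, sR=24/65; mL=-6072/11765, mR=-3456/11765; mL+mR=-9528/11765 → advance -1; mR−mL=2616/11765 → turn +1·90°
n=4: pose=(0,-3,E); sL=60/73, sR=60/121; mL=-5820/8833, mR=-2880/8833; mL+mR=-8700/8833 → advance -1; mR−mL=2940/8833 → turn +1·90°
n=5: pose=(-1,-3,N); sL=24/61, sR=120/149; mL=-5448/9089, mR=3744/9089; mL+mR=-1704/9089 → advance -1; mR−mL=9192/9089 → turn +1·90°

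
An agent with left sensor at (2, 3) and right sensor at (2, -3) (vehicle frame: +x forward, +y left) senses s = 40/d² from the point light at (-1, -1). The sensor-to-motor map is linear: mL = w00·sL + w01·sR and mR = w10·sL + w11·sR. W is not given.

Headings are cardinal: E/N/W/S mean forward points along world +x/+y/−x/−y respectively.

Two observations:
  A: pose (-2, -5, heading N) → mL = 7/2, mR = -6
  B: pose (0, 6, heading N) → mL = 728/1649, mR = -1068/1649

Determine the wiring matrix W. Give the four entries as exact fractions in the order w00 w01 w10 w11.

obs A: pose=(-2,-5,N) → sL=2, sR=5, mL=7/2, mR=-6
obs B: pose=(0,6,N) → sL=8/17, sR=40/97, mL=728/1649, mR=-1068/1649
sensor matrix S = [[2, 5], [8/17, 40/97]]; det S = -2520/1649
solve [mL_A; mL_B] = S·[w00; w01] and [mR_A; mR_B] = S·[w10; w11]:
  w00 = 1/2, w01 = 1/2, w10 = -1/2, w11 = -1

1/2 1/2 -1/2 -1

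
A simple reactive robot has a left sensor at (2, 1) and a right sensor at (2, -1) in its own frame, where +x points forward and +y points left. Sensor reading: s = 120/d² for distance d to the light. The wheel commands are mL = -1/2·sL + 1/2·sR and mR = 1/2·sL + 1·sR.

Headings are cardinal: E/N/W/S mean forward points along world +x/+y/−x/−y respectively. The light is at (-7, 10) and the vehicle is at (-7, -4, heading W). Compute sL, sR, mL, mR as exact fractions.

120/229 120/173 3360/39617 37860/39617

left sensor world pos  = (-9, -5); dL² = 229
right sensor world pos = (-9, -3); dR² = 173
sL = 120/229 = 120/229
sR = 120/173 = 120/173
mL = -1/2·sL + 1/2·sR = 3360/39617
mR = 1/2·sL + 1·sR = 37860/39617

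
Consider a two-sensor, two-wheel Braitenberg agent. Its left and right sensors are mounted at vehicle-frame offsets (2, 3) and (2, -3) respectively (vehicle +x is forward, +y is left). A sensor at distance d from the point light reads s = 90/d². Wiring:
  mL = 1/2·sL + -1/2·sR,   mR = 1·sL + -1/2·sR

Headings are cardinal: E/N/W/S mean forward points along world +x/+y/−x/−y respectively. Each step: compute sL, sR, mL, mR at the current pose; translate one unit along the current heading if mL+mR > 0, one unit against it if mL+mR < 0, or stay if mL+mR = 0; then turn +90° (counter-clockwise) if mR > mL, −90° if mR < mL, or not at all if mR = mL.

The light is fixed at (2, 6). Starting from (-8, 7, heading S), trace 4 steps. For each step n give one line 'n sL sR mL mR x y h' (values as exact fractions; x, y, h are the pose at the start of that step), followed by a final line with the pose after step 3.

0 9/5 9/17 54/85 261/170 -8 7 S
1 90/73 90/73 0 45/73 -8 6 E
2 45/74 9/4 -243/296 -153/296 -7 6 N
3 90/137 18/25 -108/3425 1017/3425 -7 5 W
final -8 5 S

n=0: pose=(-8,7,S); sL=9/5, sR=9/17; mL=54/85, mR=261/170; mL+mR=369/170 → advance +1; mR−mL=9/10 → turn +1·90°
n=1: pose=(-8,6,E); sL=90/73, sR=90/73; mL=0, mR=45/73; mL+mR=45/73 → advance +1; mR−mL=45/73 → turn +1·90°
n=2: pose=(-7,6,N); sL=45/74, sR=9/4; mL=-243/296, mR=-153/296; mL+mR=-99/74 → advance -1; mR−mL=45/148 → turn +1·90°
n=3: pose=(-7,5,W); sL=90/137, sR=18/25; mL=-108/3425, mR=1017/3425; mL+mR=909/3425 → advance +1; mR−mL=45/137 → turn +1·90°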